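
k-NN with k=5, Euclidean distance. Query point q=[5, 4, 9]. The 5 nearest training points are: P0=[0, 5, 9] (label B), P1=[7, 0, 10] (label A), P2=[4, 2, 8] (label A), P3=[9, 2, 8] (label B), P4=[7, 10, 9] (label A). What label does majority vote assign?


d(q,P0) = 5.099  (label B)
d(q,P1) = 4.5826  (label A)
d(q,P2) = 2.4495  (label A)
d(q,P3) = 4.5826  (label B)
d(q,P4) = 6.3246  (label A)
Votes: A=3, B=2
Majority → A

A


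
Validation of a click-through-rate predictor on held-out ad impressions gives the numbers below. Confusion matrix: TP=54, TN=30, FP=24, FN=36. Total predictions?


Total = TP + TN + FP + FN
= 54 + 30 + 24 + 36
= 144
(Predicted positive: 78, predicted negative: 66)

144


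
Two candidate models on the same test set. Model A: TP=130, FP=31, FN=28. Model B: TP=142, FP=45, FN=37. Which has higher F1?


Model A: P=130/161=0.8075, R=130/158=0.8228, F1=2PR/(P+R)=2TP/(2TP+FP+FN)=260/319=0.815
Model B: P=142/187=0.7594, R=142/179=0.7933, F1=2PR/(P+R)=2TP/(2TP+FP+FN)=284/366=0.776
0.815 > 0.776 → Model A

Model A


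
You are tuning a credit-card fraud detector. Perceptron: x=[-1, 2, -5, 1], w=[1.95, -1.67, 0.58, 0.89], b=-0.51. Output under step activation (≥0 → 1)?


z = (-1)·(1.95) + (2)·(-1.67) + (-5)·(0.58) + (1)·(0.89) - 0.51
  = -7.81
step(z) = 0 (z<0)

0


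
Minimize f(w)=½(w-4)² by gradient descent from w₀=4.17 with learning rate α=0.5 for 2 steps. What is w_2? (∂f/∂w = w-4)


step 1: grad = 4.17-4 = 0.17; w = 4.17 - 0.5·(0.17) = 4.085
step 2: grad = 4.085-4 = 0.085; w = 4.085 - 0.5·(0.085) = 4.0425

4.0425


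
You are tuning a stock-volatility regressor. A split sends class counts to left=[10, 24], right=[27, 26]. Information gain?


Parent = [37, 50], H_parent = 0.9838
H_left = 0.874 (n=34), H_right = 0.9997 (n=53)
H_children = (34/87)·0.874 + (53/87)·0.9997 = 0.9506
IG = 0.9838 - 0.9506 = 0.0332

0.0332


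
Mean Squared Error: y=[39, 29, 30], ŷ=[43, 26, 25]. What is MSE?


Squared errors: (39-43)²=16, (29-26)²=9, (30-25)²=25
Sum = 50
MSE = 50/3 = 50/3

50/3


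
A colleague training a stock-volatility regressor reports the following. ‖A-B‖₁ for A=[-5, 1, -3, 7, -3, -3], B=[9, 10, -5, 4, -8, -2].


d = |-5-9| + |1-10| + |-3+ 5| + |7-4| + |-3+ 8| + |-3+ 2|
  = 14 + 9 + 2 + 3 + 5 + 1
  = 34

34


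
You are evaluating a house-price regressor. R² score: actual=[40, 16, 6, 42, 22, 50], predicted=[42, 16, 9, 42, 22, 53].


ȳ = 29.3333
SS_res = Σ(y-ŷ)² = 22
SS_tot = Σ(y-ȳ)² = 1477.33
R² = 1 - SS_res/SS_tot = 1 - 0.0149 = 0.9851

0.9851


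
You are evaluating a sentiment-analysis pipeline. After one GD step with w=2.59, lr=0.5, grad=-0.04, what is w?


w_new = w - α·∇
= 2.59 - 0.5·-0.04
= 2.59 + 0.02
= 2.61

2.61


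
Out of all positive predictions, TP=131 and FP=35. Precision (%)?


Precision = TP/(TP+FP)
= 131/(131+35)
= 131/166 = 78.92%

78.92%


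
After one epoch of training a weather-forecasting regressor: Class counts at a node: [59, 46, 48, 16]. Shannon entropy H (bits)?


Probabilities: [59/169, 46/169, 48/169, 16/169] ≈ [0.3491, 0.2722, 0.284, 0.0947]
H = -((59/169)·log₂(59/169) + (46/169)·log₂(46/169) + (48/169)·log₂(48/169) + (16/169)·log₂(16/169))
  = 1.8788 bits

1.8788 bits


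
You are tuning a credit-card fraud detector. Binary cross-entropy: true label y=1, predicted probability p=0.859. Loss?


BCE = -[y·ln(p) + (1-y)·ln(1-p)]
= -1·ln(0.859) - 0
= -ln(0.859) = 0.152

0.152


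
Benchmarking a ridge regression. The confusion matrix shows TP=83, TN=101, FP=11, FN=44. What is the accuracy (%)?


Accuracy = (TP+TN)/(TP+TN+FP+FN)
= (83+101)/(239)
= 184/239 = 76.99%

76.99%


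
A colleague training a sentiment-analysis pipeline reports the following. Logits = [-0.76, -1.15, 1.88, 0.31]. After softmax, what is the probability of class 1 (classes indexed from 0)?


Exponentials: e^-0.76=0.4677, e^-1.15=0.3166, e^1.88=6.5535, e^0.31=1.3634
Sum = 8.7012
Softmax = [0.0537, 0.0364, 0.7532, 0.1567]
p[1] = 0.3166/8.7012 = 0.0364

0.0364


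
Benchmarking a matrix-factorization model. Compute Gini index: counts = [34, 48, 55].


Probabilities: [34/137, 48/137, 55/137] ≈ [0.2482, 0.3504, 0.4015]
Σpᵢ² = (1156 + 2304 + 3025)/137² = 6485/18769
Gini = 1 - Σpᵢ² = 1 - 6485/18769 = 0.6545

0.6545


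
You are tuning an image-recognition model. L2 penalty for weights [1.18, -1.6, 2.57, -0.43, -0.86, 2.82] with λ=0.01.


‖w‖₂² = (1.18)² + (-1.6)² + (2.57)² + (-0.43)² + (-0.86)² + (2.82)²
     = 1.3924 + 2.56 + 6.6049 + 0.1849 + 0.7396 + 7.9524
     = 19.4342
λ·‖w‖₂² = 0.01·19.4342 = 0.194342

0.194342


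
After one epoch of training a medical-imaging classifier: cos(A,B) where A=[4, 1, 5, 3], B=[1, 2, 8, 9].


A·B = 4·1 + 1·2 + 5·8 + 3·9 = 73
‖A‖ = √51 = 7.1414, ‖B‖ = √150 = 12.2474
cos = 73/(√51·√150) = 73/√7650 = 0.8346

0.8346


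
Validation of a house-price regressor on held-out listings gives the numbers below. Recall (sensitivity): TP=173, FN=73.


Recall = TP/(TP+FN)
= 173/(173+73)
= 173/246 = 70.33%

70.33%


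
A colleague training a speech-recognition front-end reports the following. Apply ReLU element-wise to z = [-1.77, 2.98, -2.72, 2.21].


ReLU(-1.77) = max(0, -1.77) = 0.0
ReLU(2.98) = max(0, 2.98) = 2.98
ReLU(-2.72) = max(0, -2.72) = 0.0
ReLU(2.21) = max(0, 2.21) = 2.21
result = [0.0, 2.98, 0.0, 2.21]

[0.0, 2.98, 0.0, 2.21]


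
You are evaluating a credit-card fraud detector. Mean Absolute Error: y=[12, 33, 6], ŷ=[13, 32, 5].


Absolute errors: |12-13|=1, |33-32|=1, |6-5|=1
Sum = 3
MAE = 3/3 = 1

1


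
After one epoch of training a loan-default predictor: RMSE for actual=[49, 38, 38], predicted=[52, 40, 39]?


MSE = 14/3 = 4.6667
RMSE = √(14/3) = 2.1602

2.1602


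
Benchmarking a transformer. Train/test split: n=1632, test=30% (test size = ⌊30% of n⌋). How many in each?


Test = ⌊1632·30/100⌋ = 489
Train = 1632 - 489 = 1143

Train: 1143, Test: 489


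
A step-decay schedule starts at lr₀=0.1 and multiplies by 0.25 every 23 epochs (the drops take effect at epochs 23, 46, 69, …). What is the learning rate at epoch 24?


n_drops = ⌊24/23⌋ = 1
lr = 0.1·0.25^1 = 0.1·0.25 = 0.025

0.025


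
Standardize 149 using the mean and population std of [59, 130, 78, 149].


μ = 104, σ = 36.7491
z = (149 - 104)/36.7491 = 1.2245

1.2245


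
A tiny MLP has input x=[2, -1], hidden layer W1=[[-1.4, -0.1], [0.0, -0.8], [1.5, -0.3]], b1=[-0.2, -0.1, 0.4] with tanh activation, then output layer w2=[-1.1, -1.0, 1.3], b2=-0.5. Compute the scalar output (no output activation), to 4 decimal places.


z1[0] = (-1.4)·(2) + (-0.1)·(-1) - 0.2 = -2.9
z1[1] = (0.0)·(2) + (-0.8)·(-1) - 0.1 = 0.7
z1[2] = (1.5)·(2) + (-0.3)·(-1) + 0.4 = 3.7
h = tanh(z1) = [-0.994, 0.6044, 0.9988]
output = (-1.1)·(-0.994) + (-1.0)·(0.6044) + (1.3)·(0.9988) - 0.5 = 1.2874

1.2874


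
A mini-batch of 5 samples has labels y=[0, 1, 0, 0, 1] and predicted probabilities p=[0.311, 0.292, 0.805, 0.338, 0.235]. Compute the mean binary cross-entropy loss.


L[0] = -ln(1-0.311) = -ln(0.689) = 0.3725
L[1] = -ln(0.292) = 1.231
L[2] = -ln(1-0.805) = -ln(0.195) = 1.6348
L[3] = -ln(1-0.338) = -ln(0.662) = 0.4125
L[4] = -ln(0.235) = 1.4482
mean = (0.3725 + 1.231 + 1.6348 + 0.4125 + 1.4482)/5 = 1.0198

1.0198


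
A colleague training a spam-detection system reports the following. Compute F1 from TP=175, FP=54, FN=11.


Precision = 175/229 = 0.7642
Recall = 175/186 = 0.9409
F1 = 2·P·R/(P+R) = 2·TP/(2·TP+FP+FN) = 350/(350+54+11) = 350/415 = 0.8434

0.8434


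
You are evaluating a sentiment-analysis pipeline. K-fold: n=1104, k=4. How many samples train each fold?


Fold size = 1104/4 = 276
Training per fold = 1104 - 276 = 828

828


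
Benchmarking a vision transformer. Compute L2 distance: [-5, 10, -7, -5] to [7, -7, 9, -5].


d = √((-5-7)² + (10+ 7)² + (-7-9)² + (-5+ 5)²)
  = √(144 + 289 + 256 + 0)
  = √689 = 26.2488

26.2488


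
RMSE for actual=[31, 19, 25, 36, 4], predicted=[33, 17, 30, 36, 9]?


MSE = 58/5 = 11.6
RMSE = √(58/5) = 3.4059

3.4059


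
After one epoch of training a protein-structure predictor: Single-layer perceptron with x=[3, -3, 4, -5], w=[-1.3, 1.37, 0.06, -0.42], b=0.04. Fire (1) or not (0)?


z = (3)·(-1.3) + (-3)·(1.37) + (4)·(0.06) + (-5)·(-0.42) + 0.04
  = -5.63
step(z) = 0 (z<0)

0


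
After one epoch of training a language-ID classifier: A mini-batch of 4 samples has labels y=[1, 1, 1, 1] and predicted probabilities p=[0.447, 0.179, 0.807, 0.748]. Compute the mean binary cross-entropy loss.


L[0] = -ln(0.447) = 0.8052
L[1] = -ln(0.179) = 1.7204
L[2] = -ln(0.807) = 0.2144
L[3] = -ln(0.748) = 0.2904
mean = (0.8052 + 1.7204 + 0.2144 + 0.2904)/4 = 0.7576

0.7576


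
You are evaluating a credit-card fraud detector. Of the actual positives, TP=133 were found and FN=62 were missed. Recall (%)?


Recall = TP/(TP+FN)
= 133/(133+62)
= 133/195 = 68.21%

68.21%


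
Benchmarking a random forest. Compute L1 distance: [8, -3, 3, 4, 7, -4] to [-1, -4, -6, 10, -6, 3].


d = |8+ 1| + |-3+ 4| + |3+ 6| + |4-10| + |7+ 6| + |-4-3|
  = 9 + 1 + 9 + 6 + 13 + 7
  = 45

45


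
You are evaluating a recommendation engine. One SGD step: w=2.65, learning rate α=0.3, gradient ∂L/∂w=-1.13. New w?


w_new = w - α·∇
= 2.65 - 0.3·-1.13
= 2.65 + 0.339
= 2.989

2.989


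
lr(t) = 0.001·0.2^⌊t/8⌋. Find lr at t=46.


n_drops = ⌊46/8⌋ = 5
lr = 0.001·0.2^5 = 0.001·0.00032 = 0.00000032

0.00000032


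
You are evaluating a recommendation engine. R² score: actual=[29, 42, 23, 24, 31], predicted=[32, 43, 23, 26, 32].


ȳ = 29.8
SS_res = Σ(y-ŷ)² = 15
SS_tot = Σ(y-ȳ)² = 230.8
R² = 1 - SS_res/SS_tot = 1 - 0.065 = 0.935

0.935


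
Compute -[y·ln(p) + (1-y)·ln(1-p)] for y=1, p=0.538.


BCE = -[y·ln(p) + (1-y)·ln(1-p)]
= -1·ln(0.538) - 0
= -ln(0.538) = 0.6199

0.6199


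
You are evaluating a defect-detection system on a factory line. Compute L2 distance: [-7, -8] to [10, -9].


d = √((-7-10)² + (-8+ 9)²)
  = √(289 + 1)
  = √290 = 17.0294

17.0294


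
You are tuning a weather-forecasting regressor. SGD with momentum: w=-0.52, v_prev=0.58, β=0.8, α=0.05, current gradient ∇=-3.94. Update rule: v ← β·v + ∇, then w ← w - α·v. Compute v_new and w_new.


v_new = 0.8·0.58 - 3.94 = 0.464 - 3.94 = -3.476
w_new = -0.52 - 0.05·-3.476 = -0.52 + 0.1738 = -0.3462

v_new=-3.476, w_new=-0.3462


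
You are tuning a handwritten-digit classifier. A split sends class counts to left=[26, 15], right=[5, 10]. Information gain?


Parent = [31, 25], H_parent = 0.9917
H_left = 0.9474 (n=41), H_right = 0.9183 (n=15)
H_children = (41/56)·0.9474 + (15/56)·0.9183 = 0.9396
IG = 0.9917 - 0.9396 = 0.0521

0.0521


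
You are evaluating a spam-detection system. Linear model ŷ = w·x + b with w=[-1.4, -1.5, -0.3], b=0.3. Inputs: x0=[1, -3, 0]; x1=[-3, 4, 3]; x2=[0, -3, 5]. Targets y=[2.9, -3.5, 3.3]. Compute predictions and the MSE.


ŷ0 = (-1.4)·(1) + (-1.5)·(-3) + (-0.3)·(0) + 0.3 = 3.4
ŷ1 = (-1.4)·(-3) + (-1.5)·(4) + (-0.3)·(3) + 0.3 = -2.4
ŷ2 = (-1.4)·(0) + (-1.5)·(-3) + (-0.3)·(5) + 0.3 = 3.3
errors² = [0.25, 1.21, 0.0]
MSE = 1.4600/3 = 0.4867

0.4867


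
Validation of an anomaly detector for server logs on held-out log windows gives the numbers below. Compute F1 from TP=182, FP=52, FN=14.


Precision = 182/234 = 0.7778
Recall = 182/196 = 0.9286
F1 = 2·P·R/(P+R) = 2·TP/(2·TP+FP+FN) = 364/(364+52+14) = 364/430 = 0.8465

0.8465


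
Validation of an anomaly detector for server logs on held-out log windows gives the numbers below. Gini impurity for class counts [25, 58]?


Probabilities: [25/83, 58/83] ≈ [0.3012, 0.6988]
Σpᵢ² = (625 + 3364)/83² = 3989/6889
Gini = 1 - Σpᵢ² = 1 - 3989/6889 = 0.421

0.421


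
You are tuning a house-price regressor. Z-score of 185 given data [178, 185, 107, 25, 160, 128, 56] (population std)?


μ = 119.8571, σ = 56.7486
z = (185 - 119.8571)/56.7486 = 1.1479

1.1479


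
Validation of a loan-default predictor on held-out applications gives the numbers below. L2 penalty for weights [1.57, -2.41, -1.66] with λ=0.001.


‖w‖₂² = (1.57)² + (-2.41)² + (-1.66)²
     = 2.4649 + 5.8081 + 2.7556
     = 11.0286
λ·‖w‖₂² = 0.001·11.0286 = 0.011029

0.011029


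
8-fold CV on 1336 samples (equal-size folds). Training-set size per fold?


Fold size = 1336/8 = 167
Training per fold = 1336 - 167 = 1169

1169


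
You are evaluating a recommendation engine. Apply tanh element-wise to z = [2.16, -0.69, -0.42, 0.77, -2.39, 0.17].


tanh(2.16) = 0.9737
tanh(-0.69) = -0.598
tanh(-0.42) = -0.3969
tanh(0.77) = 0.6469
tanh(-2.39) = -0.9833
tanh(0.17) = 0.1684
result = [0.9737, -0.598, -0.3969, 0.6469, -0.9833, 0.1684]

[0.9737, -0.598, -0.3969, 0.6469, -0.9833, 0.1684]


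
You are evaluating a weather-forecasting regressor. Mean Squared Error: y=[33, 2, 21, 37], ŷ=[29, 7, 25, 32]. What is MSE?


Squared errors: (33-29)²=16, (2-7)²=25, (21-25)²=16, (37-32)²=25
Sum = 82
MSE = 82/4 = 41/2

41/2


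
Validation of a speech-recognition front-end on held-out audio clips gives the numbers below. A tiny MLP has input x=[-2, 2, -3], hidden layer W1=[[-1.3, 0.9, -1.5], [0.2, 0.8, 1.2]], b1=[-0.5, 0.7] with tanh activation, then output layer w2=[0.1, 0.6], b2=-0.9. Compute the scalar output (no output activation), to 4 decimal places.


z1[0] = (-1.3)·(-2) + (0.9)·(2) + (-1.5)·(-3) - 0.5 = 8.4
z1[1] = (0.2)·(-2) + (0.8)·(2) + (1.2)·(-3) + 0.7 = -1.7
h = tanh(z1) = [1.0, -0.9354]
output = (0.1)·(1.0) + (0.6)·(-0.9354) - 0.9 = -1.3612

-1.3612


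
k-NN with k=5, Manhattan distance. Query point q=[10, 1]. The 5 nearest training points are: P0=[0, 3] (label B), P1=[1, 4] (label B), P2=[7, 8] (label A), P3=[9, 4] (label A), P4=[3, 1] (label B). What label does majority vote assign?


d(q,P0) = 12  (label B)
d(q,P1) = 12  (label B)
d(q,P2) = 10  (label A)
d(q,P3) = 4  (label A)
d(q,P4) = 7  (label B)
Votes: A=2, B=3
Majority → B

B


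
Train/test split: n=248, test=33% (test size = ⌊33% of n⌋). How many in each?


Test = ⌊248·33/100⌋ = 81
Train = 248 - 81 = 167

Train: 167, Test: 81


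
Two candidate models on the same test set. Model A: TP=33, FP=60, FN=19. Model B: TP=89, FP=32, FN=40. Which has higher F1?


Model A: P=33/93=0.3548, R=33/52=0.6346, F1=2PR/(P+R)=2TP/(2TP+FP+FN)=66/145=0.4552
Model B: P=89/121=0.7355, R=89/129=0.6899, F1=2PR/(P+R)=2TP/(2TP+FP+FN)=178/250=0.712
0.4552 < 0.712 → Model B

Model B


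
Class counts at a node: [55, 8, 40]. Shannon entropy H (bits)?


Probabilities: [55/103, 8/103, 40/103] ≈ [0.534, 0.0777, 0.3883]
H = -((55/103)·log₂(55/103) + (8/103)·log₂(8/103) + (40/103)·log₂(40/103))
  = 1.2996 bits

1.2996 bits


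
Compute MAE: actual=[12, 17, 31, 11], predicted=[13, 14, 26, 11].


Absolute errors: |12-13|=1, |17-14|=3, |31-26|=5, |11-11|=0
Sum = 9
MAE = 9/4 = 9/4

9/4


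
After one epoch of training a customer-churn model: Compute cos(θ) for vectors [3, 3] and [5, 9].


A·B = 3·5 + 3·9 = 42
‖A‖ = √18 = 4.2426, ‖B‖ = √106 = 10.2956
cos = 42/(√18·√106) = 42/√1908 = 0.9615

0.9615


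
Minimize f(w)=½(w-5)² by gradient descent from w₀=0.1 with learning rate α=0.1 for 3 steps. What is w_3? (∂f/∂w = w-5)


step 1: grad = 0.1-5 = -4.9; w = 0.1 - 0.1·(-4.9) = 0.59
step 2: grad = 0.59-5 = -4.41; w = 0.59 - 0.1·(-4.41) = 1.031
step 3: grad = 1.031-5 = -3.969; w = 1.031 - 0.1·(-3.969) = 1.4279

1.4279


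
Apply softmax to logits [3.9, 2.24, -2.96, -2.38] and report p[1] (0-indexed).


Exponentials: e^3.9=49.4024, e^2.24=9.3933, e^-2.96=0.0518, e^-2.38=0.0926
Sum = 58.9401
Softmax = [0.8382, 0.1594, 0.0009, 0.0016]
p[1] = 9.3933/58.9401 = 0.1594

0.1594


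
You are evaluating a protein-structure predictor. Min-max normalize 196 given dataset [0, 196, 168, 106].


min=0, max=196
(196-0)/(196-0) = 196/196 = 1.0

1.0


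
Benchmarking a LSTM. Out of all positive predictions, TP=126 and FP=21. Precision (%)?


Precision = TP/(TP+FP)
= 126/(126+21)
= 126/147 = 85.71%

85.71%


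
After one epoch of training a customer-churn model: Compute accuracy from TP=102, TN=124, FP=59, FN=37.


Accuracy = (TP+TN)/(TP+TN+FP+FN)
= (102+124)/(322)
= 226/322 = 70.19%

70.19%


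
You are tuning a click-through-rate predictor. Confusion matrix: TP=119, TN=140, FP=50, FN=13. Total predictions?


Total = TP + TN + FP + FN
= 119 + 140 + 50 + 13
= 322
(Predicted positive: 169, predicted negative: 153)

322


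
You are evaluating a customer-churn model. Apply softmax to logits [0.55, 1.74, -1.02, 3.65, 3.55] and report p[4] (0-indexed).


Exponentials: e^0.55=1.7333, e^1.74=5.6973, e^-1.02=0.3606, e^3.65=38.4747, e^3.55=34.8133
Sum = 81.0792
Softmax = [0.0214, 0.0703, 0.0044, 0.4745, 0.4294]
p[4] = 34.8133/81.0792 = 0.4294

0.4294


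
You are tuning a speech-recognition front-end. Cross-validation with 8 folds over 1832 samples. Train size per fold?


Fold size = 1832/8 = 229
Training per fold = 1832 - 229 = 1603

1603


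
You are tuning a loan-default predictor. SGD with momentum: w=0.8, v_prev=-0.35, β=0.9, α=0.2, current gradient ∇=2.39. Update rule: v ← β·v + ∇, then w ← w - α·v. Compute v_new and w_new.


v_new = 0.9·-0.35 + 2.39 = -0.315 + 2.39 = 2.075
w_new = 0.8 - 0.2·2.075 = 0.8 - 0.415 = 0.385

v_new=2.075, w_new=0.385


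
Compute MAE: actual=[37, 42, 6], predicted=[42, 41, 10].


Absolute errors: |37-42|=5, |42-41|=1, |6-10|=4
Sum = 10
MAE = 10/3 = 10/3

10/3


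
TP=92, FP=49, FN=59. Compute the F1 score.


Precision = 92/141 = 0.6525
Recall = 92/151 = 0.6093
F1 = 2·P·R/(P+R) = 2·TP/(2·TP+FP+FN) = 184/(184+49+59) = 184/292 = 0.6301

0.6301


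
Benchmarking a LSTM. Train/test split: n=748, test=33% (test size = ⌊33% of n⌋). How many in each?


Test = ⌊748·33/100⌋ = 246
Train = 748 - 246 = 502

Train: 502, Test: 246


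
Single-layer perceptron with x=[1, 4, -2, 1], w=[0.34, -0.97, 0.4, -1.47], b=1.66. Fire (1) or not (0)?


z = (1)·(0.34) + (4)·(-0.97) + (-2)·(0.4) + (1)·(-1.47) + 1.66
  = -4.15
step(z) = 0 (z<0)

0


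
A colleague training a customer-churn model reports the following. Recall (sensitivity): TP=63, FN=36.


Recall = TP/(TP+FN)
= 63/(63+36)
= 63/99 = 63.64%

63.64%


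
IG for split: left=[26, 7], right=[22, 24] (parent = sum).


Parent = [48, 31], H_parent = 0.9663
H_left = 0.7455 (n=33), H_right = 0.9986 (n=46)
H_children = (33/79)·0.7455 + (46/79)·0.9986 = 0.8929
IG = 0.9663 - 0.8929 = 0.0734

0.0734


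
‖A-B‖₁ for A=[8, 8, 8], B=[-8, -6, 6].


d = |8+ 8| + |8+ 6| + |8-6|
  = 16 + 14 + 2
  = 32

32


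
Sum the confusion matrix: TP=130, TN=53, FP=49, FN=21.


Total = TP + TN + FP + FN
= 130 + 53 + 49 + 21
= 253
(Predicted positive: 179, predicted negative: 74)

253


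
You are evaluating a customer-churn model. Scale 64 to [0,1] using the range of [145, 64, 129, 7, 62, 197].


min=7, max=197
(64-7)/(197-7) = 57/190 = 0.3

0.3


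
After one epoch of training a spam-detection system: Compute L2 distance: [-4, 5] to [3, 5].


d = √((-4-3)² + (5-5)²)
  = √(49 + 0)
  = √49 = 7.0

7.0


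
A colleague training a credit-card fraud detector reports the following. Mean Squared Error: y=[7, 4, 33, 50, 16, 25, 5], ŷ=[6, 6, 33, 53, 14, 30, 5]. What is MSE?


Squared errors: (7-6)²=1, (4-6)²=4, (33-33)²=0, (50-53)²=9, (16-14)²=4, (25-30)²=25, (5-5)²=0
Sum = 43
MSE = 43/7 = 43/7

43/7


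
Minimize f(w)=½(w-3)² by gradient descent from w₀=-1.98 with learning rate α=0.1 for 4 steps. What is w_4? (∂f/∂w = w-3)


step 1: grad = -1.98-3 = -4.98; w = -1.98 - 0.1·(-4.98) = -1.482
step 2: grad = -1.482-3 = -4.482; w = -1.482 - 0.1·(-4.482) = -1.0338
step 3: grad = -1.0338-3 = -4.0338; w = -1.0338 - 0.1·(-4.0338) = -0.63042
step 4: grad = -0.63042-3 = -3.63042; w = -0.63042 - 0.1·(-3.63042) = -0.267378

-0.267378


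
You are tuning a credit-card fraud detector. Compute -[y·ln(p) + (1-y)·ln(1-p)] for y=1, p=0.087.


BCE = -[y·ln(p) + (1-y)·ln(1-p)]
= -1·ln(0.087) - 0
= -ln(0.087) = 2.4418

2.4418


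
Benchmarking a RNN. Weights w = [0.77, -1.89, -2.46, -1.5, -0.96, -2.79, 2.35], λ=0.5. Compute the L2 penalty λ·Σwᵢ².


‖w‖₂² = (0.77)² + (-1.89)² + (-2.46)² + (-1.5)² + (-0.96)² + (-2.79)² + (2.35)²
     = 0.5929 + 3.5721 + 6.0516 + 2.25 + 0.9216 + 7.7841 + 5.5225
     = 26.6948
λ·‖w‖₂² = 0.5·26.6948 = 13.3474

13.3474


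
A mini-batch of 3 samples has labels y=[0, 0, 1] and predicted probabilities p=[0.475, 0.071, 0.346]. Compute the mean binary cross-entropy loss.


L[0] = -ln(1-0.475) = -ln(0.525) = 0.6444
L[1] = -ln(1-0.071) = -ln(0.929) = 0.0736
L[2] = -ln(0.346) = 1.0613
mean = (0.6444 + 0.0736 + 1.0613)/3 = 0.5931

0.5931


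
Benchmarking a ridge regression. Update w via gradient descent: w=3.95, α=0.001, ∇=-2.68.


w_new = w - α·∇
= 3.95 - 0.001·-2.68
= 3.95 + 0.00268
= 3.95268

3.95268


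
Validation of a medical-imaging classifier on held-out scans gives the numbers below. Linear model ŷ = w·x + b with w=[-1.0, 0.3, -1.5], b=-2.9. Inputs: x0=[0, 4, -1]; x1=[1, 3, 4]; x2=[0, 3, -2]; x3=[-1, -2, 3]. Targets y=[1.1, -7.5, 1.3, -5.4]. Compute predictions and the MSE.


ŷ0 = (-1.0)·(0) + (0.3)·(4) + (-1.5)·(-1) - 2.9 = -0.2
ŷ1 = (-1.0)·(1) + (0.3)·(3) + (-1.5)·(4) - 2.9 = -9.0
ŷ2 = (-1.0)·(0) + (0.3)·(3) + (-1.5)·(-2) - 2.9 = 1.0
ŷ3 = (-1.0)·(-1) + (0.3)·(-2) + (-1.5)·(3) - 2.9 = -7.0
errors² = [1.69, 2.25, 0.09, 2.56]
MSE = 6.5900/4 = 1.6475

1.6475


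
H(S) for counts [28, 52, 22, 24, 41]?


Probabilities: [28/167, 52/167, 22/167, 24/167, 41/167] ≈ [0.1677, 0.3114, 0.1317, 0.1437, 0.2455]
H = -((28/167)·log₂(28/167) + (52/167)·log₂(52/167) + (22/167)·log₂(22/167) + (24/167)·log₂(24/167) + (41/167)·log₂(41/167))
  = 2.241 bits

2.241 bits


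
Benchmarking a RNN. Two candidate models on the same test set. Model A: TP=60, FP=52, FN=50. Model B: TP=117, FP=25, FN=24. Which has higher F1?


Model A: P=60/112=0.5357, R=60/110=0.5455, F1=2PR/(P+R)=2TP/(2TP+FP+FN)=120/222=0.5405
Model B: P=117/142=0.8239, R=117/141=0.8298, F1=2PR/(P+R)=2TP/(2TP+FP+FN)=234/283=0.8269
0.5405 < 0.8269 → Model B

Model B


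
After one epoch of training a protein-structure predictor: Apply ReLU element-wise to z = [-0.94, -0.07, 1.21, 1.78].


ReLU(-0.94) = max(0, -0.94) = 0.0
ReLU(-0.07) = max(0, -0.07) = 0.0
ReLU(1.21) = max(0, 1.21) = 1.21
ReLU(1.78) = max(0, 1.78) = 1.78
result = [0.0, 0.0, 1.21, 1.78]

[0.0, 0.0, 1.21, 1.78]


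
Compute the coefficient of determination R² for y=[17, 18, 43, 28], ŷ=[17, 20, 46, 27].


ȳ = 26.5
SS_res = Σ(y-ŷ)² = 14
SS_tot = Σ(y-ȳ)² = 437
R² = 1 - SS_res/SS_tot = 1 - 0.032 = 0.968

0.968


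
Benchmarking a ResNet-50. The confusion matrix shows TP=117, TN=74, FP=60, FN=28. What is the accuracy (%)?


Accuracy = (TP+TN)/(TP+TN+FP+FN)
= (117+74)/(279)
= 191/279 = 68.46%

68.46%


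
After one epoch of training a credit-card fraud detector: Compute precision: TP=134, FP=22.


Precision = TP/(TP+FP)
= 134/(134+22)
= 134/156 = 85.9%

85.9%


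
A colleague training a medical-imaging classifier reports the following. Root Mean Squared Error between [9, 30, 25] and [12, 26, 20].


MSE = 50/3 = 16.6667
RMSE = √(50/3) = 4.0825

4.0825


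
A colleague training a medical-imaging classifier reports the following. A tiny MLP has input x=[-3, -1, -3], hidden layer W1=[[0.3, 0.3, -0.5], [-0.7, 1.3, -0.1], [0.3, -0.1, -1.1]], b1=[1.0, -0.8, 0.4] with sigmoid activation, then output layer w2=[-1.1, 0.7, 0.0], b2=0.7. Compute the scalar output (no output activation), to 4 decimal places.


z1[0] = (0.3)·(-3) + (0.3)·(-1) + (-0.5)·(-3) + 1.0 = 1.3
z1[1] = (-0.7)·(-3) + (1.3)·(-1) + (-0.1)·(-3) - 0.8 = 0.3
z1[2] = (0.3)·(-3) + (-0.1)·(-1) + (-1.1)·(-3) + 0.4 = 2.9
h = sigmoid(z1) = [0.7858, 0.5744, 0.9478]
output = (-1.1)·(0.7858) + (0.7)·(0.5744) + (0.0)·(0.9478) + 0.7 = 0.2377

0.2377


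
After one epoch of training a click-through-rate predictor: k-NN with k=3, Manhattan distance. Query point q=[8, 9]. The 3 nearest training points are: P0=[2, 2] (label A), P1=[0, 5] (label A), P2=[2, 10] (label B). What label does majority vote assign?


d(q,P0) = 13  (label A)
d(q,P1) = 12  (label A)
d(q,P2) = 7  (label B)
Votes: A=2, B=1
Majority → A

A


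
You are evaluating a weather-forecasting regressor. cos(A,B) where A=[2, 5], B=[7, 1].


A·B = 2·7 + 5·1 = 19
‖A‖ = √29 = 5.3852, ‖B‖ = √50 = 7.0711
cos = 19/(√29·√50) = 19/√1450 = 0.499

0.499


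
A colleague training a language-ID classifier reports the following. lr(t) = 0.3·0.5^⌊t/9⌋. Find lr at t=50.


n_drops = ⌊50/9⌋ = 5
lr = 0.3·0.5^5 = 0.3·0.03125 = 0.009375

0.009375


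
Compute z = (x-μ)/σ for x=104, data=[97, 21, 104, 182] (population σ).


μ = 101, σ = 56.9781
z = (104 - 101)/56.9781 = 0.0527

0.0527


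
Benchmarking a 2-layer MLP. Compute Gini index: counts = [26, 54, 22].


Probabilities: [26/102, 54/102, 22/102] ≈ [0.2549, 0.5294, 0.2157]
Σpᵢ² = (676 + 2916 + 484)/102² = 4076/10404
Gini = 1 - Σpᵢ² = 1 - 4076/10404 = 0.6082

0.6082


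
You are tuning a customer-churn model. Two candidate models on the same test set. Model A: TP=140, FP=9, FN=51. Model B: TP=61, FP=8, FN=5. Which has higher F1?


Model A: P=140/149=0.9396, R=140/191=0.733, F1=2PR/(P+R)=2TP/(2TP+FP+FN)=280/340=0.8235
Model B: P=61/69=0.8841, R=61/66=0.9242, F1=2PR/(P+R)=2TP/(2TP+FP+FN)=122/135=0.9037
0.8235 < 0.9037 → Model B

Model B


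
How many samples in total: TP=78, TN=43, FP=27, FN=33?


Total = TP + TN + FP + FN
= 78 + 43 + 27 + 33
= 181
(Predicted positive: 105, predicted negative: 76)

181


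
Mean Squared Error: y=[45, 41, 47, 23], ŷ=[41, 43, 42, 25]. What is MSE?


Squared errors: (45-41)²=16, (41-43)²=4, (47-42)²=25, (23-25)²=4
Sum = 49
MSE = 49/4 = 49/4

49/4


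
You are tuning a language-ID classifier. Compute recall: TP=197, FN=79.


Recall = TP/(TP+FN)
= 197/(197+79)
= 197/276 = 71.38%

71.38%


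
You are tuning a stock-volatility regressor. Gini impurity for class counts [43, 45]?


Probabilities: [43/88, 45/88] ≈ [0.4886, 0.5114]
Σpᵢ² = (1849 + 2025)/88² = 3874/7744
Gini = 1 - Σpᵢ² = 1 - 3874/7744 = 0.4997

0.4997


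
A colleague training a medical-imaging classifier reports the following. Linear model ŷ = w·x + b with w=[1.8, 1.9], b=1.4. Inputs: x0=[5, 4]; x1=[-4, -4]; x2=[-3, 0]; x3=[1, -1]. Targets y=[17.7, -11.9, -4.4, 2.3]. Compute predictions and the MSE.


ŷ0 = (1.8)·(5) + (1.9)·(4) + 1.4 = 18.0
ŷ1 = (1.8)·(-4) + (1.9)·(-4) + 1.4 = -13.4
ŷ2 = (1.8)·(-3) + (1.9)·(0) + 1.4 = -4.0
ŷ3 = (1.8)·(1) + (1.9)·(-1) + 1.4 = 1.3
errors² = [0.09, 2.25, 0.16, 1.0]
MSE = 3.5000/4 = 0.875

0.875


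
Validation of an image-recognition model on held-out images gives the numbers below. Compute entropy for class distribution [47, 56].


Probabilities: [47/103, 56/103] ≈ [0.4563, 0.5437]
H = -((47/103)·log₂(47/103) + (56/103)·log₂(56/103))
  = 0.9945 bits

0.9945 bits


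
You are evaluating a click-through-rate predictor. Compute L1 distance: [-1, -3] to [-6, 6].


d = |-1+ 6| + |-3-6|
  = 5 + 9
  = 14

14


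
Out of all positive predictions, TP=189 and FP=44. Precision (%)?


Precision = TP/(TP+FP)
= 189/(189+44)
= 189/233 = 81.12%

81.12%


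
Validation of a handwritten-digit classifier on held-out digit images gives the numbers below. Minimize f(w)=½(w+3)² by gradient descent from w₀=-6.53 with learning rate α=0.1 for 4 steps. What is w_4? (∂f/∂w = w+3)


step 1: grad = -6.53+3 = -3.53; w = -6.53 - 0.1·(-3.53) = -6.177
step 2: grad = -6.177+3 = -3.177; w = -6.177 - 0.1·(-3.177) = -5.8593
step 3: grad = -5.8593+3 = -2.8593; w = -5.8593 - 0.1·(-2.8593) = -5.57337
step 4: grad = -5.57337+3 = -2.57337; w = -5.57337 - 0.1·(-2.57337) = -5.316033

-5.316033


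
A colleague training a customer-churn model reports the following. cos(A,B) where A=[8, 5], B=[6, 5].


A·B = 8·6 + 5·5 = 73
‖A‖ = √89 = 9.434, ‖B‖ = √61 = 7.8102
cos = 73/(√89·√61) = 73/√5429 = 0.9907

0.9907


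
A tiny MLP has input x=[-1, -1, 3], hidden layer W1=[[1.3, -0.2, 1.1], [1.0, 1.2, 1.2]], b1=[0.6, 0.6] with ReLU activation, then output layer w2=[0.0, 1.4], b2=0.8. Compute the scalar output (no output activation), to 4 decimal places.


z1[0] = (1.3)·(-1) + (-0.2)·(-1) + (1.1)·(3) + 0.6 = 2.8
z1[1] = (1.0)·(-1) + (1.2)·(-1) + (1.2)·(3) + 0.6 = 2.0
h = ReLU(z1) = [2.8, 2.0]
output = (0.0)·(2.8) + (1.4)·(2.0) + 0.8 = 3.6

3.6


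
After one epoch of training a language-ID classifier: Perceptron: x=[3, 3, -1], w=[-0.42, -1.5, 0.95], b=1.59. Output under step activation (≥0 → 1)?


z = (3)·(-0.42) + (3)·(-1.5) + (-1)·(0.95) + 1.59
  = -5.12
step(z) = 0 (z<0)

0


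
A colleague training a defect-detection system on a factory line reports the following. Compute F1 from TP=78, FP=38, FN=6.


Precision = 78/116 = 0.6724
Recall = 78/84 = 0.9286
F1 = 2·P·R/(P+R) = 2·TP/(2·TP+FP+FN) = 156/(156+38+6) = 156/200 = 0.78

0.78


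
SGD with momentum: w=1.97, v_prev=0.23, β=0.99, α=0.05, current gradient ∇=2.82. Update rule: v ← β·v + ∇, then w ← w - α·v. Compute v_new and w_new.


v_new = 0.99·0.23 + 2.82 = 0.2277 + 2.82 = 3.0477
w_new = 1.97 - 0.05·3.0477 = 1.97 - 0.152385 = 1.817615

v_new=3.0477, w_new=1.817615


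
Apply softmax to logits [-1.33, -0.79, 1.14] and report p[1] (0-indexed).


Exponentials: e^-1.33=0.2645, e^-0.79=0.4538, e^1.14=3.1268
Sum = 3.8451
Softmax = [0.0688, 0.118, 0.8132]
p[1] = 0.4538/3.8451 = 0.118

0.118


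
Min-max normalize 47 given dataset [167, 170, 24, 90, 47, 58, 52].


min=24, max=170
(47-24)/(170-24) = 23/146 = 0.1575

0.1575


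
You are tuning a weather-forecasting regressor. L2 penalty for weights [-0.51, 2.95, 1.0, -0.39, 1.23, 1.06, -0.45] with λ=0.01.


‖w‖₂² = (-0.51)² + (2.95)² + (1.0)² + (-0.39)² + (1.23)² + (1.06)² + (-0.45)²
     = 0.2601 + 8.7025 + 1 + 0.1521 + 1.5129 + 1.1236 + 0.2025
     = 12.9537
λ·‖w‖₂² = 0.01·12.9537 = 0.129537

0.129537


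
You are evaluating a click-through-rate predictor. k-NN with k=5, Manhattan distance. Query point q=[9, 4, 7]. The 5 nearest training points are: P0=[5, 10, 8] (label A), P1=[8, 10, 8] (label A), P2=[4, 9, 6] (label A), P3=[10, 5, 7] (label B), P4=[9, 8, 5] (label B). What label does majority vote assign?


d(q,P0) = 11  (label A)
d(q,P1) = 8  (label A)
d(q,P2) = 11  (label A)
d(q,P3) = 2  (label B)
d(q,P4) = 6  (label B)
Votes: A=3, B=2
Majority → A

A


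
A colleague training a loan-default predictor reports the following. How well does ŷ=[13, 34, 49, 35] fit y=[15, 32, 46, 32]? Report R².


ȳ = 31.25
SS_res = Σ(y-ŷ)² = 26
SS_tot = Σ(y-ȳ)² = 482.75
R² = 1 - SS_res/SS_tot = 1 - 0.0539 = 0.9461

0.9461


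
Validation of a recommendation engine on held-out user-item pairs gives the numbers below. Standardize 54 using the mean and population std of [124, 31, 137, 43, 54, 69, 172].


μ = 90, σ = 50.0229
z = (54 - 90)/50.0229 = -0.7197

-0.7197


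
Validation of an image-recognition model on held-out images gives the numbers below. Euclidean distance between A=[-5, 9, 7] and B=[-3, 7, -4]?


d = √((-5+ 3)² + (9-7)² + (7+ 4)²)
  = √(4 + 4 + 121)
  = √129 = 11.3578

11.3578


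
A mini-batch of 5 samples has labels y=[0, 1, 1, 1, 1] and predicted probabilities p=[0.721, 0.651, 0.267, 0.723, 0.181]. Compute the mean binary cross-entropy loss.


L[0] = -ln(1-0.721) = -ln(0.279) = 1.2765
L[1] = -ln(0.651) = 0.4292
L[2] = -ln(0.267) = 1.3205
L[3] = -ln(0.723) = 0.3243
L[4] = -ln(0.181) = 1.7093
mean = (1.2765 + 0.4292 + 1.3205 + 0.3243 + 1.7093)/5 = 1.012

1.012


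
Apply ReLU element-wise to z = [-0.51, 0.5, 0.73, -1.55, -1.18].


ReLU(-0.51) = max(0, -0.51) = 0.0
ReLU(0.5) = max(0, 0.5) = 0.5
ReLU(0.73) = max(0, 0.73) = 0.73
ReLU(-1.55) = max(0, -1.55) = 0.0
ReLU(-1.18) = max(0, -1.18) = 0.0
result = [0.0, 0.5, 0.73, 0.0, 0.0]

[0.0, 0.5, 0.73, 0.0, 0.0]


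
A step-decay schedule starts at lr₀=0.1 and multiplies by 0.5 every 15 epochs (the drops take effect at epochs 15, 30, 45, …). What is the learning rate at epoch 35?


n_drops = ⌊35/15⌋ = 2
lr = 0.1·0.5^2 = 0.1·0.25 = 0.025

0.025


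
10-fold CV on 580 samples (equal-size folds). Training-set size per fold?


Fold size = 580/10 = 58
Training per fold = 580 - 58 = 522

522


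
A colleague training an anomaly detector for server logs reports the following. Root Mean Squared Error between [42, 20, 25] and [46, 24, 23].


MSE = 36/3 = 12
RMSE = √(36/3) = 3.4641

3.4641


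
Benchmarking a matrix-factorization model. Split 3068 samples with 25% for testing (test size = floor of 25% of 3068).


Test = ⌊3068·25/100⌋ = 767
Train = 3068 - 767 = 2301

Train: 2301, Test: 767


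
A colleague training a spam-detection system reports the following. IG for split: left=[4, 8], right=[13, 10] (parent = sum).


Parent = [17, 18], H_parent = 0.9994
H_left = 0.9183 (n=12), H_right = 0.9877 (n=23)
H_children = (12/35)·0.9183 + (23/35)·0.9877 = 0.9639
IG = 0.9994 - 0.9639 = 0.0355

0.0355


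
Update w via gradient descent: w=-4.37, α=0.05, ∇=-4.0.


w_new = w - α·∇
= -4.37 - 0.05·-4.0
= -4.37 + 0.2
= -4.17

-4.17


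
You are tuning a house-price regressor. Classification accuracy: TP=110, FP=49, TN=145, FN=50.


Accuracy = (TP+TN)/(TP+TN+FP+FN)
= (110+145)/(354)
= 255/354 = 72.03%

72.03%


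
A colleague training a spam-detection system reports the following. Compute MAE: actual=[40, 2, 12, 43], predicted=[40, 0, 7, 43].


Absolute errors: |40-40|=0, |2-0|=2, |12-7|=5, |43-43|=0
Sum = 7
MAE = 7/4 = 7/4

7/4


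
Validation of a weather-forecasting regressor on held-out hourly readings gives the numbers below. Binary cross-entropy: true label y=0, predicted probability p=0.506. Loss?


BCE = -[y·ln(p) + (1-y)·ln(1-p)]
= -0 - 1·ln(1-0.506)
= -ln(0.494) = 0.7052

0.7052


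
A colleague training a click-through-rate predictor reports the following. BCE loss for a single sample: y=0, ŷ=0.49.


BCE = -[y·ln(p) + (1-y)·ln(1-p)]
= -0 - 1·ln(1-0.49)
= -ln(0.51) = 0.6733

0.6733


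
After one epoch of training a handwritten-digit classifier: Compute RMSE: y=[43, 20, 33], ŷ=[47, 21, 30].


MSE = 26/3 = 8.6667
RMSE = √(26/3) = 2.9439

2.9439


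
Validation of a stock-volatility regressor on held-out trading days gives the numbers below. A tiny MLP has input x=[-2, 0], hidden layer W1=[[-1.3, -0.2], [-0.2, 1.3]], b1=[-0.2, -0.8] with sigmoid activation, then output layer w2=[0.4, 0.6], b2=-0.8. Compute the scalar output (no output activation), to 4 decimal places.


z1[0] = (-1.3)·(-2) + (-0.2)·(0) - 0.2 = 2.4
z1[1] = (-0.2)·(-2) + (1.3)·(0) - 0.8 = -0.4
h = sigmoid(z1) = [0.9168, 0.4013]
output = (0.4)·(0.9168) + (0.6)·(0.4013) - 0.8 = -0.1925

-0.1925


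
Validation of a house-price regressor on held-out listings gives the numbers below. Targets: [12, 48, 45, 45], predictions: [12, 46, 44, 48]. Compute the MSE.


Squared errors: (12-12)²=0, (48-46)²=4, (45-44)²=1, (45-48)²=9
Sum = 14
MSE = 14/4 = 7/2

7/2


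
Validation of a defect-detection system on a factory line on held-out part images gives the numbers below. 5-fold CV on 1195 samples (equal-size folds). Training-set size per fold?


Fold size = 1195/5 = 239
Training per fold = 1195 - 239 = 956

956


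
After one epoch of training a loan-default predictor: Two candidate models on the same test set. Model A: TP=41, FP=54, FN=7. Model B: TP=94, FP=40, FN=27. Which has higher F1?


Model A: P=41/95=0.4316, R=41/48=0.8542, F1=2PR/(P+R)=2TP/(2TP+FP+FN)=82/143=0.5734
Model B: P=94/134=0.7015, R=94/121=0.7769, F1=2PR/(P+R)=2TP/(2TP+FP+FN)=188/255=0.7373
0.5734 < 0.7373 → Model B

Model B


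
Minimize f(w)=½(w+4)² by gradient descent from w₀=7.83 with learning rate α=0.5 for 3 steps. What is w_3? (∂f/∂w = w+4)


step 1: grad = 7.83+4 = 11.83; w = 7.83 - 0.5·(11.83) = 1.915
step 2: grad = 1.915+4 = 5.915; w = 1.915 - 0.5·(5.915) = -1.0425
step 3: grad = -1.0425+4 = 2.9575; w = -1.0425 - 0.5·(2.9575) = -2.52125

-2.52125


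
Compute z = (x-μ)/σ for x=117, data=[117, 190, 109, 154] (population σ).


μ = 142.5, σ = 32.2529
z = (117 - 142.5)/32.2529 = -0.7906

-0.7906


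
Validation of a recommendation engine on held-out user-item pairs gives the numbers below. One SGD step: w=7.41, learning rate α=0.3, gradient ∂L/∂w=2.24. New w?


w_new = w - α·∇
= 7.41 - 0.3·2.24
= 7.41 - 0.672
= 6.738

6.738


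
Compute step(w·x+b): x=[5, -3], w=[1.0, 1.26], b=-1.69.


z = (5)·(1.0) + (-3)·(1.26) - 1.69
  = -0.47
step(z) = 0 (z<0)

0


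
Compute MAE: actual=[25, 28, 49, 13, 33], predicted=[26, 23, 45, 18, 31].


Absolute errors: |25-26|=1, |28-23|=5, |49-45|=4, |13-18|=5, |33-31|=2
Sum = 17
MAE = 17/5 = 17/5

17/5


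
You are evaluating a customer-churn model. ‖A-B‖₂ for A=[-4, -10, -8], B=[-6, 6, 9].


d = √((-4+ 6)² + (-10-6)² + (-8-9)²)
  = √(4 + 256 + 289)
  = √549 = 23.4307

23.4307


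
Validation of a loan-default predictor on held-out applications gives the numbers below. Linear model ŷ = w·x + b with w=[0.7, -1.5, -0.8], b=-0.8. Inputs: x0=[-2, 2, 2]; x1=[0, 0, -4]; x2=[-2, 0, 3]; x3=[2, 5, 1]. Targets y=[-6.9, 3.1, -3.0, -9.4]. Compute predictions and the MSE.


ŷ0 = (0.7)·(-2) + (-1.5)·(2) + (-0.8)·(2) - 0.8 = -6.8
ŷ1 = (0.7)·(0) + (-1.5)·(0) + (-0.8)·(-4) - 0.8 = 2.4
ŷ2 = (0.7)·(-2) + (-1.5)·(0) + (-0.8)·(3) - 0.8 = -4.6
ŷ3 = (0.7)·(2) + (-1.5)·(5) + (-0.8)·(1) - 0.8 = -7.7
errors² = [0.01, 0.49, 2.56, 2.89]
MSE = 5.9500/4 = 1.4875

1.4875


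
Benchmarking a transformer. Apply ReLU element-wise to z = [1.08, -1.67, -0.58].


ReLU(1.08) = max(0, 1.08) = 1.08
ReLU(-1.67) = max(0, -1.67) = 0.0
ReLU(-0.58) = max(0, -0.58) = 0.0
result = [1.08, 0.0, 0.0]

[1.08, 0.0, 0.0]


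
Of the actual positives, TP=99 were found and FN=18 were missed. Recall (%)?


Recall = TP/(TP+FN)
= 99/(99+18)
= 99/117 = 84.62%

84.62%


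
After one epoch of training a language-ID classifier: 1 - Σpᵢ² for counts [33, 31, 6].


Probabilities: [33/70, 31/70, 6/70] ≈ [0.4714, 0.4429, 0.0857]
Σpᵢ² = (1089 + 961 + 36)/70² = 2086/4900
Gini = 1 - Σpᵢ² = 1 - 2086/4900 = 0.5743

0.5743


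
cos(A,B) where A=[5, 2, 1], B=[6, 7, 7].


A·B = 5·6 + 2·7 + 1·7 = 51
‖A‖ = √30 = 5.4772, ‖B‖ = √134 = 11.5758
cos = 51/(√30·√134) = 51/√4020 = 0.8044

0.8044


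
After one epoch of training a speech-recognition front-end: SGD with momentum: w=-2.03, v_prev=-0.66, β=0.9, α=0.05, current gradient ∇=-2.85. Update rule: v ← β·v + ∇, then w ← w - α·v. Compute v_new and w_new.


v_new = 0.9·-0.66 - 2.85 = -0.594 - 2.85 = -3.444
w_new = -2.03 - 0.05·-3.444 = -2.03 + 0.1722 = -1.8578

v_new=-3.444, w_new=-1.8578


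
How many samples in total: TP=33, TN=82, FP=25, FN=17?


Total = TP + TN + FP + FN
= 33 + 82 + 25 + 17
= 157
(Predicted positive: 58, predicted negative: 99)

157


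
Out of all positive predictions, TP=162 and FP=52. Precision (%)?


Precision = TP/(TP+FP)
= 162/(162+52)
= 162/214 = 75.7%

75.7%


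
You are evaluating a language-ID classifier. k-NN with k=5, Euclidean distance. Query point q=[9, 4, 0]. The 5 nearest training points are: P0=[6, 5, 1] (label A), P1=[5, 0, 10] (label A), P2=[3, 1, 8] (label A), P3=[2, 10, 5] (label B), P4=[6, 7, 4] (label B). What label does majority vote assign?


d(q,P0) = 3.3166  (label A)
d(q,P1) = 11.4891  (label A)
d(q,P2) = 10.4403  (label A)
d(q,P3) = 10.4881  (label B)
d(q,P4) = 5.831  (label B)
Votes: A=3, B=2
Majority → A

A
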